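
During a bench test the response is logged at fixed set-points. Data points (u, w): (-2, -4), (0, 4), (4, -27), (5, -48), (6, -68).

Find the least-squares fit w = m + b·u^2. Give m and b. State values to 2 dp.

MᵀM·[m, b]ᵀ = Mᵀw reads: 5·m + 81·b = -143;  81·m + 2193·b = -4096.
(Σ1 = 5, Σu^2 = 81, Σu^2·u^2 = 2193, Σw = -143, Σu^2·w = -4096.)
Eliminating b: 2193·(row 1) − 81·(row 2) gives 4404·m = 2193·(-143) − 81·(-4096) = 18177, so m = 6059/1468.
Then b = ((-4096) − 81·(6059/1468))/2193 = -8897/4404.

m = 4.13, b = -2.02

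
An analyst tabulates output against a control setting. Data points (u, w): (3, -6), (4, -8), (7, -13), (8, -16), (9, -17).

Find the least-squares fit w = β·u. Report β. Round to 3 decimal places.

The normal equations are: 219·β = -422.
(Σu·u = 219, Σu·w = -422.)
β = (-422)/219 = -1.92694.

β = -1.927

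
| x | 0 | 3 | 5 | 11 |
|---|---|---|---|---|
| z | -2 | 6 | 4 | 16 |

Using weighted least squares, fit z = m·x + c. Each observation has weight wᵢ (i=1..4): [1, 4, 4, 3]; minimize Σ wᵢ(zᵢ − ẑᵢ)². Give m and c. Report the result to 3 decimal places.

m = 1.458, c = -0.729

The normal equations are: 499·m + 65·c = 680;  65·m + 12·c = 86.
(Σwᵢ·x·x = 499, Σwᵢ·x = 65, Σwᵢ·1 = 12, Σwᵢ·x·z = 680, Σwᵢ·z = 86.)
Determinant 499·12 − 65² = 1763.
m = (680·12 − 65·86)/1763 = 2570/1763; c = (499·86 − 65·680)/1763 = -1286/1763.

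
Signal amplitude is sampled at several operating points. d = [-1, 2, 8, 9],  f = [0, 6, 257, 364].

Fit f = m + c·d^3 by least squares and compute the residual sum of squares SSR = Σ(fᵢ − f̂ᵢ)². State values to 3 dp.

SSR = 1.772

The normal system XᵀX·[m, c]ᵀ = Xᵀf is [[4, 1248]; [1248, 793650]]·[m, c]ᵀ = [627, 396988]ᵀ.
det = 4·793650 − 1248² = 1617096.
m = (627·793650 − 1248·396988)/1617096 = 27917/20732; c = (4·396988 − 1248·627)/1617096 = 100682/202137.
Residuals: -686035/808548, 540701/808548, 511337/808548, -122001/269516; SSR = 1432723/808548.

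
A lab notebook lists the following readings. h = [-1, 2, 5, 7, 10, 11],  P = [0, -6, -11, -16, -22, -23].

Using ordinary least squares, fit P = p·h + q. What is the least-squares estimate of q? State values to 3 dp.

The normal system AᵀA·[p, q]ᵀ = AᵀP is [[300, 34]; [34, 6]]·[p, q]ᵀ = [-652, -78]ᵀ.
det = 300·6 − 34² = 644.
p = ((-652)·6 − 34·(-78))/644 = -45/23; q = (300·(-78) − 34·(-652))/644 = -44/23.

q = -1.913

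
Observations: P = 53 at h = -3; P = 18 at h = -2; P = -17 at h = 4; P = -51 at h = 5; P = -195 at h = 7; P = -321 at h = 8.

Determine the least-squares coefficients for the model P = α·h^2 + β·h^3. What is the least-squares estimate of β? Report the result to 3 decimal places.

Setting ∂/∂α … = 0 gives: 7475·α + 53449·β = -31097;  53449·α + 400307·β = -240275.
Eliminating β: 400307·(row 1) − 53449·(row 2) gives 135499224·α = 400307·(-31097) − 53449·(-240275) = 394111696, so α = 49263962/16937403.
Then β = ((-240275) − 53449·(49263962/16937403))/400307 = -16744009/16937403.

β = -0.989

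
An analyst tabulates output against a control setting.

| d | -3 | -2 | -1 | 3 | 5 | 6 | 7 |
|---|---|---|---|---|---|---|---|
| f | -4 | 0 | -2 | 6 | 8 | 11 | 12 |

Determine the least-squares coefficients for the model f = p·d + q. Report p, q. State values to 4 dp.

Compute the Gram sums: Σd·d = 133, Σd = 15, Σ1 = 7.
Right-hand side: Σd·f = 222, Σf = 31.
MᵀM·[p, q]ᵀ = Mᵀf becomes [[133, 15]; [15, 7]]·[p, q]ᵀ = [222, 31]ᵀ.
Determinant 133·7 − 15² = 706.
p = (222·7 − 15·31)/706 = 1089/706; q = (133·31 − 15·222)/706 = 793/706.

p = 1.5425, q = 1.1232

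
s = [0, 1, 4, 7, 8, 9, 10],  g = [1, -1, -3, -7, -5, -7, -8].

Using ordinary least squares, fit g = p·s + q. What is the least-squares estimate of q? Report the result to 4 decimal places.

q = 0.3430

Entries of MᵀM: Σs·s = 311, Σs = 39, Σ1 = 7.
For Mᵀg: Σs·g = -245, Σg = -30.
det = 311·7 − 39² = 656.
p = ((-245)·7 − 39·(-30))/656 = -545/656; q = (311·(-30) − 39·(-245))/656 = 225/656.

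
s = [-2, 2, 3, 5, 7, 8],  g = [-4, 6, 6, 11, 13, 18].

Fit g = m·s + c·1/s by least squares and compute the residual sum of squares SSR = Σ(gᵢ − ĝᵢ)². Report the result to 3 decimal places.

SSR = 7.091

Setting ∂/∂m … = 0 gives: 155·m + 6·c = 328;  6·m + (484849/705600)·c = 1863/140.
(Σs·s = 155, Σs·1/s = 6, Σ1/s·1/s = 484849/705600, Σs·g = 328, Σ1/s·g = 1863/140.)
Eliminating c: (484849/705600)·(row 1) − 6·(row 2) gives (9949999/141120)·m = (484849/705600)·328 − 6·(1863/140) = 12836669/88200, so m = 102693352/49749995.
Then c = ((1863/140) − 6·(102693352/49749995))/(484849/705600) = 13350960/9949999.
Residuals: 39764124/49749995, 59735866/49749995, -31831686/49749995, 4086445/9949999, -81639929/49749995, 65608744/49749995; SSR = 352761374/49749995.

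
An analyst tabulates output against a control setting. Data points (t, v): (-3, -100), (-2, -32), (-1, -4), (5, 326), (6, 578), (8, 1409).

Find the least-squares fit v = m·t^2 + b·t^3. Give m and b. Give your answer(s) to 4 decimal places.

m = -1.9788, b = 3.0005

Entries of MᵀM: Σt^2·t^2 = 6115, Σt^2·t^3 = 43393, Σt^3·t^3 = 325219.
Right-hand side: Σt^2·v = 118102, Σt^3·v = 889966.
Determinant 6115·325219 − 43393² = 105761736.
m = (118102·325219 − 43393·889966)/105761736 = -17440025/8813478; b = (6115·889966 − 43393·118102)/105761736 = 26445167/8813478.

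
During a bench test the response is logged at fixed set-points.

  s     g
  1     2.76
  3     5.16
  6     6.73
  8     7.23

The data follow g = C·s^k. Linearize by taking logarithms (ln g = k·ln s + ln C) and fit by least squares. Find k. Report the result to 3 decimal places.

With ln gᵢ as the transformed response and ln sᵢ as the regressor:
Σln s = 4.9698, Σ(ln s)² = 8.7414, Σln g = 6.5410, Σln s·ln g = 9.3325.
Normal system: [[8.7414, 4.9698]; [4.9698, 4]]·[k, ln C]ᵀ = [9.3325, 6.5410]ᵀ.
Slope k = (n·Σln s·ln g − Σln s·Σln g)/(n·Σ(ln s)² − (Σln s)²) = (4·9.3325 − 4.9698·6.5410)/10.2667 = 0.46973; ln C = (Σln g − k·Σln s)/n = 1.05163.

k = 0.470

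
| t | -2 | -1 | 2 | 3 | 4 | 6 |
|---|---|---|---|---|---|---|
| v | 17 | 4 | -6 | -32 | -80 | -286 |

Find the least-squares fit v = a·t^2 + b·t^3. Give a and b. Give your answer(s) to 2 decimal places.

Setting ∂/∂a … = 0 gives: 1666·a + 9042·b = -11816;  9042·a + 51610·b = -67948.
det = 1666·51610 − 9042² = 4224496.
a = ((-11816)·51610 − 9042·(-67948))/4224496 = 570257/528062; b = (1666·(-67948) − 9042·(-11816))/4224496 = -795137/528062.

a = 1.08, b = -1.51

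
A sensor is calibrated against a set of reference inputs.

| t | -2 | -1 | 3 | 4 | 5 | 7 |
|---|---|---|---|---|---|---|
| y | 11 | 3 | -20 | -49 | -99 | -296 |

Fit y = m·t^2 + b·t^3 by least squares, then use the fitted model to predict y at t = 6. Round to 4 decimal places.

ŷ = -181.1999

With design matrix A, AᵀA = [[3380, 21166]; [21166, 138164]] and Aᵀy = [-17896, -117670]ᵀ.
Eliminating b: 138164·(row 1) − 21166·(row 2) gives 18994764·m = 138164·(-17896) − 21166·(-117670) = 18020276, so m = 4505069/4748691.
Then b = ((-117670) − 21166·(4505069/4748691))/138164 = -4734466/4748691.
At t = 6: ŷ = (4505069/4748691)·(36) + (-4734466/4748691)·(216) = -286820724/1582897.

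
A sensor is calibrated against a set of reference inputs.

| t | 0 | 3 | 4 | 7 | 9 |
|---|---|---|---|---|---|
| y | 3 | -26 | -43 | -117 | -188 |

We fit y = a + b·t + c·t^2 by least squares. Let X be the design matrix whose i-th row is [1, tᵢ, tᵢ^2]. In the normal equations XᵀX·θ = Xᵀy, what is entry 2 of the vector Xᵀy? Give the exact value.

Entry 2 ↔ basis t, so (Xᵀy)_{2} = Σᵢ (t)·yᵢ = (0)·(3) + (3)·(-26) + (4)·(-43) + (7)·(-117) + (9)·(-188) = -2761.

-2761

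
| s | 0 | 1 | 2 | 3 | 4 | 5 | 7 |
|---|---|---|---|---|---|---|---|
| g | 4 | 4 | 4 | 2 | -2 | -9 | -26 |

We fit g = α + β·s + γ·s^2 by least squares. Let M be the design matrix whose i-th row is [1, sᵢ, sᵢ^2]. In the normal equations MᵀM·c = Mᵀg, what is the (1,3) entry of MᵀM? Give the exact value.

Row 1 ↔ basis 1, column 3 ↔ basis s^2, so (MᵀM)_{1,3} = Σᵢ s^2 = (1)·(0) + (1)·(1) + (1)·(4) + (1)·(9) + (1)·(16) + (1)·(25) + (1)·(49) = 104.

104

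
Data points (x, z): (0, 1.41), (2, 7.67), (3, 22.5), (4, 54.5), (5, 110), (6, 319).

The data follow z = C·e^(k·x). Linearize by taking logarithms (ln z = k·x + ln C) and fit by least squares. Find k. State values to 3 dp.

k = 0.899

With ln zᵢ as the transformed response and xᵢ as the regressor:
AᵀA = [[90.0000, 20.0000]; [20.0000, 6]], rhs = [87.5015, 19.9583]ᵀ  (here Σx = 20.0000, Σ(x)² = 90.0000, Σln z = 19.9583, Σx·ln z = 87.5015).
Solving (det = 140.0000): k = 0.89888, ln C = 0.33011.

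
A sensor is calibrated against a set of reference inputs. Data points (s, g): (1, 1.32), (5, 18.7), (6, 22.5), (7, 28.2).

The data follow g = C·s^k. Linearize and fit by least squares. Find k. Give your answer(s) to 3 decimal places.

With ln gᵢ as the transformed response and ln sᵢ as the regressor:
Σln s = 5.3471, Σ(ln s)² = 9.5873, Σln g = 9.6590, Σln s·ln g = 16.7900.
Equations: 9.5873·k + 5.3471·ln C = 16.7900;  5.3471·k + 4·ln C = 9.6590.
Slope k = (n·Σln s·ln g − Σln s·Σln g)/(n·Σ(ln s)² − (Σln s)²) = (4·16.7900 − 5.3471·9.6590)/9.7575 = 1.58978; ln C = (Σln g − k·Σln s)/n = 0.28957.

k = 1.590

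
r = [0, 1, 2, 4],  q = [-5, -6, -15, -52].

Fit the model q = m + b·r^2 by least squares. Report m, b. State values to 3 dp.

Entries of XᵀX: Σ1 = 4, Σr^2 = 21, Σr^2·r^2 = 273.
And Σq = -78, Σr^2·q = -898.
Δ = 4·273 − 21² = 651.
m = ((-78)·273 − 21·(-898))/651 = -116/31; b = (4·(-898) − 21·(-78))/651 = -1954/651.

m = -3.742, b = -3.002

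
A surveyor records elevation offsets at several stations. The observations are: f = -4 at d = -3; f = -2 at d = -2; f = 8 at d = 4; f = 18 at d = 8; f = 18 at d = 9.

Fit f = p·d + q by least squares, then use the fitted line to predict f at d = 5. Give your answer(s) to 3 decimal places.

f̂ = 11.007

With design matrix A, AᵀA = [[174, 16]; [16, 5]] and Aᵀf = [354, 38]ᵀ.
Determinant 174·5 − 16² = 614.
p = (354·5 − 16·38)/614 = 581/307; q = (174·38 − 16·354)/614 = 474/307.
At d = 5: f̂ = (581/307)·(5) + (474/307)·(1) = 3379/307.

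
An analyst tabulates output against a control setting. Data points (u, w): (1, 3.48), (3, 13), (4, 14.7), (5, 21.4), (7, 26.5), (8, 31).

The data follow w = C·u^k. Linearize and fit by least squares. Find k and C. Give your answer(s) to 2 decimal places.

k = 1.04, C = 3.66

Let Y = ln w. Fitting Y = k·ln u + ln C by least squares:
Sums: Σln u = 8.1197, Σ(ln u)² = 13.8297, Σln w = 16.2744, Σln u·ln w = 24.9922.
Normal system: [[13.8297, 8.1197]; [8.1197, 6]]·[k, ln C]ᵀ = [24.9922, 16.2744]ᵀ.
Δ = 13.8297·6 − (8.1197)² = 17.0487; k = (24.9922·6 − 8.1197·16.2744)/17.0487 = 1.04467, ln C = (13.8297·16.2744 − 8.1197·24.9922)/17.0487 = 1.29866, so C = exp(1.29866) = 3.66438.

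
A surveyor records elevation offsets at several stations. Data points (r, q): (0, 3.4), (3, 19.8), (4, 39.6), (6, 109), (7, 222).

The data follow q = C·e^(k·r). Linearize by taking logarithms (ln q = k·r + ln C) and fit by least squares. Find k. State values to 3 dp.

With ln qᵢ as the transformed response and rᵢ as the regressor:
AᵀA = [[110.0000, 20.0000]; [20.0000, 5]], rhs = [89.6392, 17.9823]ᵀ  (here Σr = 20.0000, Σ(r)² = 110.0000, Σln q = 17.9823, Σr·ln q = 89.6392).
Δ = 110.0000·5 − (20.0000)² = 150.0000; k = (89.6392·5 − 20.0000·17.9823)/150.0000 = 0.59033, ln C = (110.0000·17.9823 − 20.0000·89.6392)/150.0000 = 1.23514.

k = 0.590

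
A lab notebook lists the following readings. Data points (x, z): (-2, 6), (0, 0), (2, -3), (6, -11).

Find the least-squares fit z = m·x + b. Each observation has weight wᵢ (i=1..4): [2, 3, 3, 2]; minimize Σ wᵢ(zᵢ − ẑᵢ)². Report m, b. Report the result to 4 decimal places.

m = -2.0359, b = 0.9503

From the data, Σwᵢ·x·x = 92, Σwᵢ·x = 14, Σwᵢ·1 = 10.
For AᵀWz: Σwᵢ·x·z = -174, Σwᵢ·z = -19.
So AᵀWA·[m, b]ᵀ = AᵀWz: [[92, 14]; [14, 10]]·[m, b]ᵀ = [-174, -19]ᵀ.
Eliminating b: 10·(row 1) − 14·(row 2) gives 724·m = 10·(-174) − 14·(-19) = -1474, so m = -737/362.
Then b = ((-19) − 14·(-737/362))/10 = 172/181.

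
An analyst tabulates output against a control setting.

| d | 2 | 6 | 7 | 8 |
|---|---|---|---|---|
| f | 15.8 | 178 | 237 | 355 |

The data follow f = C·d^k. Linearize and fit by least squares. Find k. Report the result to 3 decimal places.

k = 2.211

With ln fᵢ as the transformed response and ln dᵢ as the regressor:
Over the data: Σln d = 6.5103, Σ(ln d)² = 11.8015, Σln f = 19.2820, Σln d·ln f = 34.0487.
Normal system: [[11.8015, 6.5103]; [6.5103, 4]]·[k, ln C]ᵀ = [34.0487, 19.2820]ᵀ.
Slope k = (n·Σln d·ln f − Σln d·Σln f)/(n·Σ(ln d)² − (Σln d)²) = (4·34.0487 − 6.5103·19.2820)/4.8225 = 2.21131; ln C = (Σln f − k·Σln d)/n = 1.22144.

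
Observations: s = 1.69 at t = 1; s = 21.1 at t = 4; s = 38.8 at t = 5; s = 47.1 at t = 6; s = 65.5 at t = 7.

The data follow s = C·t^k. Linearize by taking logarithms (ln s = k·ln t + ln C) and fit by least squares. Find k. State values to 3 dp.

k = 1.883

Let Y = ln s. Fitting Y = k·ln t + ln C by least squares:
Σln t = 6.7334, Σ(ln t)² = 11.5091, Σln s = 15.2667, Σln t·ln s = 25.1554.
Equations: 11.5091·k + 6.7334·ln C = 25.1554;  6.7334·k + 5·ln C = 15.2667.
Slope k = (n·Σln t·ln s − Σln t·Σln s)/(n·Σ(ln t)² − (Σln t)²) = (5·25.1554 − 6.7334·15.2667)/12.2067 = 1.88258; ln C = (Σln s − k·Σln t)/n = 0.51811.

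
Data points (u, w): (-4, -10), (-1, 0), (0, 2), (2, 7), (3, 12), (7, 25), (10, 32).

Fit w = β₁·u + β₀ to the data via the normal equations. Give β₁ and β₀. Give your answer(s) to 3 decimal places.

β₁ = 3.049, β₀ = 2.310

From the data, Σu·u = 179, Σu = 17, Σ1 = 7.
And Σu·w = 585, Σw = 68.
So MᵀM·[β₁, β₀]ᵀ = Mᵀw: [[179, 17]; [17, 7]]·[β₁, β₀]ᵀ = [585, 68]ᵀ.
Δ = 179·7 − 17² = 964.
β₁ = (585·7 − 17·68)/964 = 2939/964; β₀ = (179·68 − 17·585)/964 = 2227/964.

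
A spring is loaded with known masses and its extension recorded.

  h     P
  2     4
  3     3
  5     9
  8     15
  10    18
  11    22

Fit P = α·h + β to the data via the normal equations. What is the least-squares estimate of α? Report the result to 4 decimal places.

Entries of XᵀX: Σh·h = 323, Σh = 39, Σ1 = 6.
Right-hand side: Σh·P = 604, ΣP = 71.
XᵀX·[α, β]ᵀ = XᵀP becomes [[323, 39]; [39, 6]]·[α, β]ᵀ = [604, 71]ᵀ.
det = 323·6 − 39² = 417.
α = (604·6 − 39·71)/417 = 285/139; β = (323·71 − 39·604)/417 = -623/417.

α = 2.0504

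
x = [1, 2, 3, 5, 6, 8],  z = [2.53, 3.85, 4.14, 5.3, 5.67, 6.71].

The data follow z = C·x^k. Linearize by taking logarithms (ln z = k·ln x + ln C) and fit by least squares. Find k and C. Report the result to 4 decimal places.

Let Y = ln z. Fitting Y = k·ln x + ln C by least squares:
AᵀA = [[11.8122, 7.2724]; [7.2724, 6]], rhs = [12.2467, 9.0035]ᵀ  (here Σln x = 7.2724, Σ(ln x)² = 11.8122, Σln z = 9.0035, Σln x·ln z = 12.2467).
Slope k = (n·Σln x·ln z − Σln x·Σln z)/(n·Σ(ln x)² − (Σln x)²) = (6·12.2467 − 7.2724·9.0035)/17.9853 = 0.44501; ln C = (Σln z − k·Σln x)/n = 0.96120, so C = exp(0.96120) = 2.61484.

k = 0.4450, C = 2.6148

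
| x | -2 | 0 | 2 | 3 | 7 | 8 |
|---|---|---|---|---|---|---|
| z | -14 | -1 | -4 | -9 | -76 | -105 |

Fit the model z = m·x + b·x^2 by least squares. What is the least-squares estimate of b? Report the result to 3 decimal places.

Compute the Gram sums: Σx·x = 130, Σx·x^2 = 882, Σx^2·x^2 = 6610.
Right-hand side: Σx·z = -1379, Σx^2·z = -10597.
Normal equations: [[130, 882]; [882, 6610]]·[m, b]ᵀ = [-1379, -10597]ᵀ.
Eliminating b: 6610·(row 1) − 882·(row 2) gives 81376·m = 6610·(-1379) − 882·(-10597) = 231364, so m = 57841/20344.
Then b = ((-10597) − 882·(57841/20344))/6610 = -40333/20344.

b = -1.983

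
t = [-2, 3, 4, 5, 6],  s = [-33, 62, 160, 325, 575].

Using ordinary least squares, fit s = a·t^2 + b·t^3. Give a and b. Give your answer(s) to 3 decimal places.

Compute the Gram sums: Σt^2·t^2 = 2274, Σt^2·t^3 = 12136, Σt^3·t^3 = 67170.
And Σt^2·s = 31811, Σt^3·s = 177003.
XᵀX·[a, b]ᵀ = Xᵀs becomes [[2274, 12136]; [12136, 67170]]·[a, b]ᵀ = [31811, 177003]ᵀ.
Δ = 2274·67170 − 12136² = 5462084.
a = (31811·67170 − 12136·177003)/5462084 = -5681769/2731042; b = (2274·177003 − 12136·31811)/5462084 = 8223263/2731042.

a = -2.080, b = 3.011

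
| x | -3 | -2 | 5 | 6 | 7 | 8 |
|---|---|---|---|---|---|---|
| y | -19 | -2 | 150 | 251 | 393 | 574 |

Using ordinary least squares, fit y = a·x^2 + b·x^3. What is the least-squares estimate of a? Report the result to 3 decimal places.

a = 1.013

With design matrix A, AᵀA = [[8515, 60201]; [60201, 442867]] and Aᵀy = [68600, 502182]ᵀ.
Determinant 8515·442867 − 60201² = 146852104.
a = (68600·442867 − 60201·502182)/146852104 = 74408809/73426052; b = (8515·502182 − 60201·68600)/146852104 = 73145565/73426052.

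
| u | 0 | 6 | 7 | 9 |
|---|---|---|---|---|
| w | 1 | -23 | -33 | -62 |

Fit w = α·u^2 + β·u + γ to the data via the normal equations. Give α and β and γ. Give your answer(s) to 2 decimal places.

α = -1.02, β = 2.20, γ = 0.98

From the data, Σu^2·u^2 = 10258, Σu^2·u = 1288, Σu^2 = 166, Σu·u = 166, Σu = 22, Σ1 = 4.
Right-hand side: Σu^2·w = -7467, Σu·w = -927, Σw = -117.
Solving the 3×3 system (Gaussian elimination) gives α = -249/244, β = 2689/1220, γ = 1193/1220.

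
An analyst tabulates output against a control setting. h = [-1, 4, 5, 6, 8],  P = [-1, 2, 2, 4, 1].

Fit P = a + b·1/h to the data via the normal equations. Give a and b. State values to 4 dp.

a = 1.7416, b = 2.7416

Normal-equation sums: Σ1 = 5, Σ1/h = -31/120, Σ1/h·1/h = 16501/14400.
And ΣP = 8, Σ1/h·P = 323/120.
So XᵀX·[a, b]ᵀ = XᵀP: [[5, -31/120]; [-31/120, 16501/14400]]·[a, b]ᵀ = [8, 323/120]ᵀ.
det = 5·(16501/14400) − (-31/120)² = 10193/1800.
a = (8·(16501/14400) − (-31/120)·(323/120))/(10193/1800) = 142021/81544; b = (5·(323/120) − (-31/120)·8)/(10193/1800) = 27945/10193.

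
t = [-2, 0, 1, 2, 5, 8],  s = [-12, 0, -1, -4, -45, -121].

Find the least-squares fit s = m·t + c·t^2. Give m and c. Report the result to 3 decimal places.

Setting ∂/∂m … = 0 gives: 98·m + 638·c = -1178;  638·m + 4754·c = -8934.
Eliminating c: 4754·(row 1) − 638·(row 2) gives 58848·m = 4754·(-1178) − 638·(-8934) = 99680, so m = 3115/1839.
Then c = ((-8934) − 638·(3115/1839))/4754 = -3874/1839.

m = 1.694, c = -2.107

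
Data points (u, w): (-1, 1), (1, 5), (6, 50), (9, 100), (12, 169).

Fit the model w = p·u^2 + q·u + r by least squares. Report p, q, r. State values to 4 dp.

p = 0.9921, q = 1.9970, r = 2.0297

Sums needed: Σu^2·u^2 = 28595, Σu^2·u = 2673, Σu^2 = 263, Σu·u = 263, Σu = 27, Σ1 = 5.
For Xᵀw: Σu^2·w = 34242, Σu·w = 3232, Σw = 325.
So XᵀX·[p, q, r]ᵀ = Xᵀw: [[28595, 2673, 263]; [2673, 263, 27]; [263, 27, 5]]·[p, q, r]ᵀ = [34242, 3232, 325]ᵀ.
Solving the 3×3 system (Gaussian elimination) gives p = 398107/401262, q = 267109/133754, r = 407218/200631.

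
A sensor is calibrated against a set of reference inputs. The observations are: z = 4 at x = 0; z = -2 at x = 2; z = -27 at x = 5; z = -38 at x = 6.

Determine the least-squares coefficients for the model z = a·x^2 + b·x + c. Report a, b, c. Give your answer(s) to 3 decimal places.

a = -0.960, b = -1.316, c = 4.136

Normal-equation sums: Σx^2·x^2 = 1937, Σx^2·x = 349, Σx^2 = 65, Σx·x = 65, Σx = 13, Σ1 = 4.
And Σx^2·z = -2051, Σx·z = -367, Σz = -63.
MᵀM·[a, b, c]ᵀ = Mᵀz becomes [[1937, 349, 65]; [349, 65, 13]; [65, 13, 4]]·[a, b, c]ᵀ = [-2051, -367, -63]ᵀ.
Inverting the 3×3 Gram matrix, [a, b, c]ᵀ = [-170/177, -233/177, 244/59]ᵀ.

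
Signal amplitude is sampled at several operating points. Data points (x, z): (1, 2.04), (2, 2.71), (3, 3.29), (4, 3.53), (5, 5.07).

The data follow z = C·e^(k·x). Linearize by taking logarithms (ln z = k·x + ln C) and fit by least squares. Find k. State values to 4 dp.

Linearized form: ln z = k·x + ln C. From the 5 transformed points,
AᵀA = [[55.0000, 15.0000]; [15.0000, 5]], rhs = [19.4414, 5.7854]ᵀ  (here Σx = 15.0000, Σ(x)² = 55.0000, Σln z = 5.7854, Σx·ln z = 19.4414).
Solving (det = 50.0000): k = 0.20851, ln C = 0.53155.

k = 0.2085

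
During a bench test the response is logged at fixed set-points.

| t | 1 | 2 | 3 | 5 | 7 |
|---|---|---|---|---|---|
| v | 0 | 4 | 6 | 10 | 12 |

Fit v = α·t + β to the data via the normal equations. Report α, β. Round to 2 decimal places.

The normal system AᵀA·[α, β]ᵀ = Aᵀv is [[88, 18]; [18, 5]]·[α, β]ᵀ = [160, 32]ᵀ.
Eliminating β: 5·(row 1) − 18·(row 2) gives 116·α = 5·160 − 18·32 = 224, so α = 56/29.
Then β = (32 − 18·(56/29))/5 = -16/29.

α = 1.93, β = -0.55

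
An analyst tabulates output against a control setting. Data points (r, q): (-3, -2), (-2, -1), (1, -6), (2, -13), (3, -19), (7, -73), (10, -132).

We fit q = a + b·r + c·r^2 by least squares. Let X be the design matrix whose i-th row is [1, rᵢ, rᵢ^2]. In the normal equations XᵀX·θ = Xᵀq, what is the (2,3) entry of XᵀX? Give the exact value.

1344

Row 2 ↔ basis r, column 3 ↔ basis r^2, so (XᵀX)_{2,3} = Σᵢ (r)·(r^2) = (-3)·(9) + (-2)·(4) + (1)·(1) + (2)·(4) + (3)·(9) + (7)·(49) + (10)·(100) = 1344.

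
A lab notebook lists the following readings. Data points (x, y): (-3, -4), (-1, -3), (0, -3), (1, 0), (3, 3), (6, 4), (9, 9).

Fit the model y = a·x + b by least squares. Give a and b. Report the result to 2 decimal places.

Sums needed: Σx·x = 137, Σx = 15, Σ1 = 7.
For Aᵀy: Σx·y = 129, Σy = 6.
Normal equations: [[137, 15]; [15, 7]]·[a, b]ᵀ = [129, 6]ᵀ.
Eliminating b: 7·(row 1) − 15·(row 2) gives 734·a = 7·129 − 15·6 = 813, so a = 813/734.
Then b = (6 − 15·(813/734))/7 = -1113/734.

a = 1.11, b = -1.52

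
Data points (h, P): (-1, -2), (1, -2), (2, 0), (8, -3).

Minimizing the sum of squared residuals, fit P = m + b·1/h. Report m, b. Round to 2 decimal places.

Sums needed: Σ1 = 4, Σ1/h = 5/8, Σ1/h·1/h = 145/64.
Moment sums: ΣP = -7, Σ1/h·P = -3/8.
So XᵀX·[m, b]ᵀ = XᵀP: [[4, 5/8]; [5/8, 145/64]]·[m, b]ᵀ = [-7, -3/8]ᵀ.
Eliminating b: (145/64)·(row 1) − (5/8)·(row 2) gives (555/64)·m = (145/64)·(-7) − (5/8)·(-3/8) = -125/8, so m = -200/111.
Then b = ((-3/8) − (5/8)·(-200/111))/(145/64) = 184/555.

m = -1.80, b = 0.33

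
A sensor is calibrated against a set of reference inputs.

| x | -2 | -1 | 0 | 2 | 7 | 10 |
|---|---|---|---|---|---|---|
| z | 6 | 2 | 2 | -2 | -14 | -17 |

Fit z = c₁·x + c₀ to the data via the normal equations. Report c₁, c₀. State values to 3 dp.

Entries of MᵀM: Σx·x = 158, Σx = 16, Σ1 = 6.
And Σx·z = -286, Σz = -23.
MᵀM·[c₁, c₀]ᵀ = Mᵀz becomes [[158, 16]; [16, 6]]·[c₁, c₀]ᵀ = [-286, -23]ᵀ.
Eliminating c₀: 6·(row 1) − 16·(row 2) gives 692·c₁ = 6·(-286) − 16·(-23) = -1348, so c₁ = -337/173.
Then c₀ = ((-23) − 16·(-337/173))/6 = 471/346.

c₁ = -1.948, c₀ = 1.361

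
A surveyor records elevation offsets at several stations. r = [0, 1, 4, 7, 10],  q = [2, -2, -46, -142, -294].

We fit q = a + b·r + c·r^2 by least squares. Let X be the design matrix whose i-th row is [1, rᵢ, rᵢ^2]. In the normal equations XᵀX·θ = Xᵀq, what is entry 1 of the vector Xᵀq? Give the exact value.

-482

Entry 1 ↔ basis 1, so (Xᵀq)_{1} = Σᵢ qᵢ = (1)·(2) + (1)·(-2) + (1)·(-46) + (1)·(-142) + (1)·(-294) = -482.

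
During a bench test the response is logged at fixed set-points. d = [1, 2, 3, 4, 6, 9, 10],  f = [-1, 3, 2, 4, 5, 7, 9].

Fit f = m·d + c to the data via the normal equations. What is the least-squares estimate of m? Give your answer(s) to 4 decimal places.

m = 0.9028

MᵀM·[m, c]ᵀ = Mᵀf reads: 247·m + 35·c = 210;  35·m + 7·c = 29.
(Σd·d = 247, Σd = 35, Σ1 = 7, Σd·f = 210, Σf = 29.)
Δ = 247·7 − 35² = 504.
m = (210·7 − 35·29)/504 = 65/72; c = (247·29 − 35·210)/504 = -187/504.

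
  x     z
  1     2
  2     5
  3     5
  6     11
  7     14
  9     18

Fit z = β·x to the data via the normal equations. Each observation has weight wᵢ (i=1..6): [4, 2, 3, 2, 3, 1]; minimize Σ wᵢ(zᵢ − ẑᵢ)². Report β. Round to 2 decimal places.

Entries of AᵀWA: Σwᵢ·x·x = 339.
Moment sums: Σwᵢ·x·z = 661.
Normal equations: [[339]]·[β]ᵀ = [661]ᵀ.
Hence β = 661 / 339 ≈ 1.94985.

β = 1.95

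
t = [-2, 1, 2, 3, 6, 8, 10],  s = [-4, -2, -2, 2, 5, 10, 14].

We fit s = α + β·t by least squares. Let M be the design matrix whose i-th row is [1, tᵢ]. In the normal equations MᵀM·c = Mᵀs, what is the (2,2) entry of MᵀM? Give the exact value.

Row 2 ↔ basis t, column 2 ↔ basis t, so (MᵀM)_{2,2} = Σᵢ (t)·(t) = (-2)·(-2) + (1)·(1) + (2)·(2) + (3)·(3) + (6)·(6) + (8)·(8) + (10)·(10) = 218.

218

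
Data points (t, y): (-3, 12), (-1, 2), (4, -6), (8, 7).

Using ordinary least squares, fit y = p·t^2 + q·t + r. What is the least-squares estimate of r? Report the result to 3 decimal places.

r = -1.859

Forming MᵀM = [[4434, 548, 90]; [548, 90, 8]; [90, 8, 4]] and Mᵀy = [462, -6, 15]ᵀ gives MᵀM·[p, q, r]ᵀ = Mᵀy.
Inverting the 3×3 Gram matrix, [p, q, r]ᵀ = [22461/42842, -66270/21421, -79635/42842]ᵀ.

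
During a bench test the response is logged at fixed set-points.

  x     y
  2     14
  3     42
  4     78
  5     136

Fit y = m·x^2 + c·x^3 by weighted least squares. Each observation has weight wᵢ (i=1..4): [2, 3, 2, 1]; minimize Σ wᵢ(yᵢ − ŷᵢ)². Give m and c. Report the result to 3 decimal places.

Setting ∂/∂m … = 0 gives: 1412·m + 5966·c = 7142;  5966·m + 26132·c = 30610.
(Σwᵢ·x^2·x^2 = 1412, Σwᵢ·x^2·x^3 = 5966, Σwᵢ·x^3·x^3 = 26132, Σwᵢ·x^2·y = 7142, Σwᵢ·x^3·y = 30610.)
Eliminating c: 26132·(row 1) − 5966·(row 2) gives 1305228·m = 26132·7142 − 5966·30610 = 4015484, so m = 1003871/326307.
Then c = (30610 − 5966·(1003871/326307))/26132 = 153037/326307.

m = 3.076, c = 0.469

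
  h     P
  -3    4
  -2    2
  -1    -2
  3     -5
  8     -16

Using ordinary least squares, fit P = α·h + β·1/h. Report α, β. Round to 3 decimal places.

α = -2.045, β = 4.184

The normal system MᵀM·[α, β]ᵀ = MᵀP is [[87, 5]; [5, 857/576]]·[α, β]ᵀ = [-157, -4]ᵀ.
Eliminating β: (857/576)·(row 1) − 5·(row 2) gives (20053/192)·α = (857/576)·(-157) − 5·(-4) = -123029/576, so α = -123029/60159.
Then β = ((-4) − 5·(-123029/60159))/(857/576) = 83904/20053.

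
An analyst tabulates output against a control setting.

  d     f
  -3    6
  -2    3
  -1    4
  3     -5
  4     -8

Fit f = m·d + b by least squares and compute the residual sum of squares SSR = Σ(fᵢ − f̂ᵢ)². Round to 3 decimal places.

The normal equations are: 39·m + 1·b = -75;  1·m + 5·b = 0.
(Σd·d = 39, Σd = 1, Σ1 = 5, Σd·f = -75, Σf = 0.)
Determinant 39·5 − 1² = 194.
m = ((-75)·5 − 1·0)/194 = -375/194; b = (39·0 − 1·(-75))/194 = 75/194.
Residuals: -18/97, -243/194, 163/97, 40/97, -127/194; SSR = 975/194.

SSR = 5.026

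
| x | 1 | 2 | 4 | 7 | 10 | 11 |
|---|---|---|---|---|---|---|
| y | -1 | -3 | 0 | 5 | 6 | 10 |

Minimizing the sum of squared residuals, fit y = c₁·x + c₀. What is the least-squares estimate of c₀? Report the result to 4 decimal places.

With design matrix A, AᵀA = [[291, 35]; [35, 6]] and Aᵀy = [198, 17]ᵀ.
Eliminating c₀: 6·(row 1) − 35·(row 2) gives 521·c₁ = 6·198 − 35·17 = 593, so c₁ = 593/521.
Then c₀ = (17 − 35·(593/521))/6 = -1983/521.

c₀ = -3.8061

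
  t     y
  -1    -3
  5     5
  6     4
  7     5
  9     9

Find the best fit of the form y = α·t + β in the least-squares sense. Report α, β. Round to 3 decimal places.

From the data, Σt·t = 192, Σt = 26, Σ1 = 5.
Moment sums: Σt·y = 168, Σy = 20.
Normal equations: [[192, 26]; [26, 5]]·[α, β]ᵀ = [168, 20]ᵀ.
det = 192·5 − 26² = 284.
α = (168·5 − 26·20)/284 = 80/71; β = (192·20 − 26·168)/284 = -132/71.

α = 1.127, β = -1.859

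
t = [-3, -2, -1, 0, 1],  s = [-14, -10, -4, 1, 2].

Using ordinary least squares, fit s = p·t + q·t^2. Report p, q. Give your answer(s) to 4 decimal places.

The normal system XᵀX·[p, q]ᵀ = Xᵀs is [[15, -35]; [-35, 99]]·[p, q]ᵀ = [68, -168]ᵀ.
Eliminating q: 99·(row 1) − (-35)·(row 2) gives 260·p = 99·68 − (-35)·(-168) = 852, so p = 213/65.
Then q = ((-168) − (-35)·(213/65))/99 = -7/13.

p = 3.2769, q = -0.5385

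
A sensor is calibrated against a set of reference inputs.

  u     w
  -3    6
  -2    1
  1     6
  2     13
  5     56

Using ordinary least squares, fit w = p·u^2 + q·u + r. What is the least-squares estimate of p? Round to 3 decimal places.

Sums needed: Σu^2·u^2 = 739, Σu^2·u = 99, Σu^2 = 43, Σu·u = 43, Σu = 3, Σ1 = 5.
And Σu^2·w = 1516, Σu·w = 292, Σw = 82.
Inverting the 3×3 Gram matrix, [p, q, r]ᵀ = [4885/3079, 9466/3079, 2805/3079]ᵀ.

p = 1.587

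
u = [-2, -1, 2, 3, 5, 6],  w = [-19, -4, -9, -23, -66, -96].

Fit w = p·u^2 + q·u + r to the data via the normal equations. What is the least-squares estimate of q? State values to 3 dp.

q = 2.071

Compute the Gram sums: Σu^2·u^2 = 2035, Σu^2·u = 367, Σu^2 = 79, Σu·u = 79, Σu = 13, Σ1 = 6.
Moment sums: Σu^2·w = -5429, Σu·w = -951, Σw = -217.
So MᵀM·[p, q, r]ᵀ = Mᵀw: [[2035, 367, 79]; [367, 79, 13]; [79, 13, 6]]·[p, q, r]ᵀ = [-5429, -951, -217]ᵀ.
Solving the 3×3 system (Gaussian elimination) gives p = -21943/7332, q = 323/156, r = -1525/1222.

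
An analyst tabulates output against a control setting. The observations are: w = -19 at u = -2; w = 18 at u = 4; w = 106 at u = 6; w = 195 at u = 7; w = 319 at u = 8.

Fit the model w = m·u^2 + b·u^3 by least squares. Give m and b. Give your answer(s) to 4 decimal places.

m = -2.9431, b = 0.9896

Entries of MᵀM: Σu^2·u^2 = 8065, Σu^2·u^3 = 58343, Σu^3·u^3 = 430609.
Right-hand side: Σu^2·w = 33999, Σu^3·w = 254413.
So MᵀM·[m, b]ᵀ = Mᵀw: [[8065, 58343]; [58343, 430609]]·[m, b]ᵀ = [33999, 254413]ᵀ.
Determinant 8065·430609 − 58343² = 68955936.
m = (33999·430609 − 58343·254413)/68955936 = -50735567/17238984; b = (8065·254413 − 58343·33999)/68955936 = 17059297/17238984.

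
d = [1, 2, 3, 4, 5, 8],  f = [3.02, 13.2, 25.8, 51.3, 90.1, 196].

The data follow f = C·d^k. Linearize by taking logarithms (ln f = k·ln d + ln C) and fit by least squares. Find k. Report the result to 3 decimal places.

With ln fᵢ as the transformed response and ln dᵢ as the regressor:
Σln d = 6.8669, Σ(ln d)² = 10.5236, Σln f = 20.6526, Σln d·ln f = 29.0377.
Normal system: [[10.5236, 6.8669]; [6.8669, 6]]·[k, ln C]ᵀ = [29.0377, 20.6526]ᵀ.
Solving (det = 15.9867): k = 2.02706, ln C = 1.12215.

k = 2.027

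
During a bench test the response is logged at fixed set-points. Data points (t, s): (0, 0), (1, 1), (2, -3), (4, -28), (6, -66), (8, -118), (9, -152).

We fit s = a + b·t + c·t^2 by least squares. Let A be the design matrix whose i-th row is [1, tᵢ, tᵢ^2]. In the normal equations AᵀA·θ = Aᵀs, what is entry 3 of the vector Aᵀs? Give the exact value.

-22699

Entry 3 ↔ basis t^2, so (Aᵀs)_{3} = Σᵢ (t^2)·sᵢ = (0)·(0) + (1)·(1) + (4)·(-3) + (16)·(-28) + (36)·(-66) + (64)·(-118) + (81)·(-152) = -22699.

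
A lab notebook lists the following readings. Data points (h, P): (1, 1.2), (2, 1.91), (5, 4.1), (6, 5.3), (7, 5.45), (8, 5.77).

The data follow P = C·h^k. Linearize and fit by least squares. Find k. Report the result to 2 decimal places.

With ln Pᵢ as the transformed response and ln hᵢ as the regressor:
Σln h = 8.1197, Σ(ln h)² = 14.3918, Σln P = 7.3564, Σln h·ln P = 12.6517.
Equations: 14.3918·k + 8.1197·ln C = 12.6517;  8.1197·k + 6·ln C = 7.3564.
Slope k = (n·Σln h·ln P − Σln h·Σln P)/(n·Σ(ln h)² − (Σln h)²) = (6·12.6517 − 8.1197·7.3564)/20.4213 = 0.79222; ln C = (Σln P − k·Σln h)/n = 0.15397.

k = 0.79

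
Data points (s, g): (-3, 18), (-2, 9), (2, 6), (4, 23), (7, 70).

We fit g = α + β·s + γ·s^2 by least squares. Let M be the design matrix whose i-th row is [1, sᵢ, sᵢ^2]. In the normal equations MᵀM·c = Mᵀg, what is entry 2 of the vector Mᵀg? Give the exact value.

Entry 2 ↔ basis s, so (Mᵀg)_{2} = Σᵢ (s)·gᵢ = (-3)·(18) + (-2)·(9) + (2)·(6) + (4)·(23) + (7)·(70) = 522.

522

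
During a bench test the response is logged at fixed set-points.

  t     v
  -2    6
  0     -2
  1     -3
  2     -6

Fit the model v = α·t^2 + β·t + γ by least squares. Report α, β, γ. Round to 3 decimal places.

α = 0.364, β = -2.891, γ = -1.345

Normal-equation sums: Σt^2·t^2 = 33, Σt^2·t = 1, Σt^2 = 9, Σt·t = 9, Σt = 1, Σ1 = 4.
For Xᵀv: Σt^2·v = -3, Σt·v = -27, Σv = -5.
Normal equations: [[33, 1, 9]; [1, 9, 1]; [9, 1, 4]]·[α, β, γ]ᵀ = [-3, -27, -5]ᵀ.
Row-reducing yields α = 4/11, β = -159/55, γ = -74/55.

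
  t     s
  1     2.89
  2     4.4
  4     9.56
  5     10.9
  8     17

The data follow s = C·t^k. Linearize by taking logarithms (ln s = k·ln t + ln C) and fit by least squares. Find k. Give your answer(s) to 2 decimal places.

k = 0.88

Let Y = ln s. Fitting Y = k·ln t + ln C by least squares:
Σln t = 5.7683, Σ(ln t)² = 9.3166, Σln s = 10.0224, Σln t·ln s = 13.8927.
Equations: 9.3166·k + 5.7683·ln C = 13.8927;  5.7683·k + 5·ln C = 10.0224.
Solving (det = 13.3096): k = 0.87538, ln C = 0.99459.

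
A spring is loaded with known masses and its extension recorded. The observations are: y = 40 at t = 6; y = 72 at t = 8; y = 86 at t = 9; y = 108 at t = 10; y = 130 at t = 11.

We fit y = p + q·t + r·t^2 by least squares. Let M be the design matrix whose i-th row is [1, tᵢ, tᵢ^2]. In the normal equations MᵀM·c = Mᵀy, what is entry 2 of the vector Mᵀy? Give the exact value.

4100

Entry 2 ↔ basis t, so (Mᵀy)_{2} = Σᵢ (t)·yᵢ = (6)·(40) + (8)·(72) + (9)·(86) + (10)·(108) + (11)·(130) = 4100.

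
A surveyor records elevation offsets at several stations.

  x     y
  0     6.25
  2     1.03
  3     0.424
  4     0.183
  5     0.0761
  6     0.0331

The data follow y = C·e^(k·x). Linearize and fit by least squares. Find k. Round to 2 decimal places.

Linearized form: ln y = k·x + ln C. From the 6 transformed points,
XᵀX = [[90.0000, 20.0000]; [20.0000, 6]], rhs = [-42.6359, -6.6781]ᵀ  (here Σx = 20.0000, Σ(x)² = 90.0000, Σln y = -6.6781, Σx·ln y = -42.6359).
Δ = 90.0000·6 − (20.0000)² = 140.0000; k = (-42.6359·6 − 20.0000·-6.6781)/140.0000 = -0.87324, ln C = (90.0000·-6.6781 − 20.0000·-42.6359)/140.0000 = 1.79779.

k = -0.87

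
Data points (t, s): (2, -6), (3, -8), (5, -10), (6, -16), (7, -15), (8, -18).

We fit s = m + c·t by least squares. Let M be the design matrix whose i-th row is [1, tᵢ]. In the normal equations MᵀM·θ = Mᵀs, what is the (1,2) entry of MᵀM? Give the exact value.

31

Row 1 ↔ basis 1, column 2 ↔ basis t, so (MᵀM)_{1,2} = Σᵢ t = (1)·(2) + (1)·(3) + (1)·(5) + (1)·(6) + (1)·(7) + (1)·(8) = 31.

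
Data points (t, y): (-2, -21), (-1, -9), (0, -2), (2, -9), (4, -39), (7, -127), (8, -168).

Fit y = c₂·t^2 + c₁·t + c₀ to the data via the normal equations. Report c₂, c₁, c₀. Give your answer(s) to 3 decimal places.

XᵀX·[c₂, c₁, c₀]ᵀ = Xᵀy reads: 6786·c₂ + 918·c₁ + 138·c₀ = -17728;  918·c₂ + 138·c₁ + 18·c₀ = -2356;  138·c₂ + 18·c₁ + 7·c₀ = -375.
Row-reducing yields c₂ = -23938/8127, c₁ = 2629/903, c₀ = -1157/387.

c₂ = -2.945, c₁ = 2.911, c₀ = -2.990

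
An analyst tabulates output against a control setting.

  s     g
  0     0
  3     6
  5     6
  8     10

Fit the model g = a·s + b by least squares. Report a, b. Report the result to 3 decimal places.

Compute the Gram sums: Σs·s = 98, Σs = 16, Σ1 = 4.
Moment sums: Σs·g = 128, Σg = 22.
XᵀX·[a, b]ᵀ = Xᵀg becomes [[98, 16]; [16, 4]]·[a, b]ᵀ = [128, 22]ᵀ.
Determinant 98·4 − 16² = 136.
a = (128·4 − 16·22)/136 = 20/17; b = (98·22 − 16·128)/136 = 27/34.

a = 1.176, b = 0.794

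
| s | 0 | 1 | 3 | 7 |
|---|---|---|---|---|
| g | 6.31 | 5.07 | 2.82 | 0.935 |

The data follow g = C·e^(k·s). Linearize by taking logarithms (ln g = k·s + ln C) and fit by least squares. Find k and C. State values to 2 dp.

k = -0.28, C = 6.47

Linearized form: ln g = k·s + ln C. From the 4 transformed points,
Σs = 11.0000, Σ(s)² = 59.0000, Σln g = 4.4350, Σs·ln g = 4.2631.
Normal system: [[59.0000, 11.0000]; [11.0000, 4]]·[k, ln C]ᵀ = [4.2631, 4.4350]ᵀ.
Δ = 59.0000·4 − (11.0000)² = 115.0000; k = (4.2631·4 − 11.0000·4.4350)/115.0000 = -0.27594, ln C = (59.0000·4.4350 − 11.0000·4.2631)/115.0000 = 1.86758, so C = exp(1.86758) = 6.47259.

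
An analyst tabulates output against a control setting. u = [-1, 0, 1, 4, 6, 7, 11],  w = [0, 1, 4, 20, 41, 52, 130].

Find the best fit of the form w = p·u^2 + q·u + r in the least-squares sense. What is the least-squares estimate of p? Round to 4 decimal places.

AᵀA·[p, q, r]ᵀ = Aᵀw reads: 18596·p + 1954·q + 224·r = 20078;  1954·p + 224·q + 28·r = 2124;  224·p + 28·q + 7·r = 248.
Row-reducing yields p = 40562/40143, q = 22565/40143, r = 79252/93667.

p = 1.0104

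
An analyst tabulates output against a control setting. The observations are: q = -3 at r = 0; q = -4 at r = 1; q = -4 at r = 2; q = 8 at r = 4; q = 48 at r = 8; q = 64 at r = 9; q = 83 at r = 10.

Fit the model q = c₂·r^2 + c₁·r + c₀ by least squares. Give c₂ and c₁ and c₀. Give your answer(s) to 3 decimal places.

Setting ∂/∂c₂ … = 0 gives: 20930·c₂ + 2314·c₁ + 266·c₀ = 16664;  2314·c₂ + 266·c₁ + 34·c₀ = 1810;  266·c₂ + 34·c₁ + 7·c₀ = 192.
Inverting the 3×3 Gram matrix, [c₂, c₁, c₀]ᵀ = [28057/27412, -6547/3916, -2084/623]ᵀ.

c₂ = 1.024, c₁ = -1.672, c₀ = -3.345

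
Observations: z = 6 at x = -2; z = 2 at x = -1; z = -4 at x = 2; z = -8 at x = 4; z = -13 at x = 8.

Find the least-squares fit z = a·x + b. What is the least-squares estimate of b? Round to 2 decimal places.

b = 0.69

Setting ∂/∂a … = 0 gives: 89·a + 11·b = -158;  11·a + 5·b = -17.
(Σx·x = 89, Σx = 11, Σ1 = 5, Σx·z = -158, Σz = -17.)
Eliminating b: 5·(row 1) − 11·(row 2) gives 324·a = 5·(-158) − 11·(-17) = -603, so a = -67/36.
Then b = ((-17) − 11·(-67/36))/5 = 25/36.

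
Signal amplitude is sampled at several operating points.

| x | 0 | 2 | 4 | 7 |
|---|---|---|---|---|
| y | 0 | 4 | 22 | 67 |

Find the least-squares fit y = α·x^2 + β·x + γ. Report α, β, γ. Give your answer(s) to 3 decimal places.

α = 1.413, β = -0.252, γ = -0.302

MᵀM·[α, β, γ]ᵀ = Mᵀy reads: 2673·α + 415·β + 69·γ = 3651;  415·α + 69·β + 13·γ = 565;  69·α + 13·β + 4·γ = 93.
(Σx^2·x^2 = 2673, Σx^2·x = 415, Σx^2 = 69, Σx·x = 69, Σx = 13, Σ1 = 4, Σx^2·y = 3651, Σx·y = 565, Σy = 93.)
Row-reducing yields α = 421/298, β = -75/298, γ = -45/149.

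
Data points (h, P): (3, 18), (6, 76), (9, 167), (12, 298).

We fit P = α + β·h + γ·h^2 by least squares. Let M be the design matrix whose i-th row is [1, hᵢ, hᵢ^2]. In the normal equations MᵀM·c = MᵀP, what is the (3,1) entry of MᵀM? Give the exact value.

Row 3 ↔ basis h^2, column 1 ↔ basis 1, so (MᵀM)_{3,1} = Σᵢ h^2 = (9)·(1) + (36)·(1) + (81)·(1) + (144)·(1) = 270.

270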